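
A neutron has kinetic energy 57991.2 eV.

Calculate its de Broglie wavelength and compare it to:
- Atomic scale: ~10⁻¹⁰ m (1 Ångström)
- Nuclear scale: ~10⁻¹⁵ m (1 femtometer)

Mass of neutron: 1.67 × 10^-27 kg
λ = 1.19 × 10^-13 m, which is between nuclear and atomic scales.

Using λ = h/√(2mKE):

KE = 57991.2 eV = 9.291 × 10^-15 J

λ = h/√(2mKE)
λ = (6.626 × 10^-34 J·s) / √(2 × 1.67 × 10^-27 kg × 9.291 × 10^-15 J)
λ = 1.19 × 10^-13 m

Comparison:
- Atomic scale (10⁻¹⁰ m): λ is 0.0012× this size
- Nuclear scale (10⁻¹⁵ m): λ is 1.2e+02× this size

The wavelength is between nuclear and atomic scales.

This wavelength is appropriate for probing atomic structure but too large for nuclear physics experiments.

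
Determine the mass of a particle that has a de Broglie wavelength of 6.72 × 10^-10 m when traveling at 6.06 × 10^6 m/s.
1.63 × 10^-31 kg

From the de Broglie relation λ = h/(mv), we solve for m:

m = h/(λv)
m = (6.626 × 10^-34 J·s) / (6.72 × 10^-10 m × 6.06 × 10^6 m/s)
m = 1.63 × 10^-31 kg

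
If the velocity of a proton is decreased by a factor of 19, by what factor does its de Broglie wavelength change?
The wavelength increases by a factor of 19.

From λ = h/(mv), the wavelength is inversely proportional to velocity:

λ ∝ 1/v

If v → v/19, then λ → 19λ

When velocity is decreased by a factor of 19, the wavelength increases by a factor of 19.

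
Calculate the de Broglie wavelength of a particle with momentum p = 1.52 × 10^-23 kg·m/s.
4.36 × 10^-11 m

Using the de Broglie relation λ = h/p:

λ = h/p
λ = (6.626 × 10^-34 J·s) / (1.52 × 10^-23 kg·m/s)
λ = 4.36 × 10^-11 m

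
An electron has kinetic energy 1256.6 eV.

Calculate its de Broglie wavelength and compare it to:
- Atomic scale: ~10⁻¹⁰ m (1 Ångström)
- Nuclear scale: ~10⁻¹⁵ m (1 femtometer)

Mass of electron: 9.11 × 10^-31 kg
λ = 3.46 × 10^-11 m, which is between nuclear and atomic scales.

Using λ = h/√(2mKE):

KE = 1256.6 eV = 2.013 × 10^-16 J

λ = h/√(2mKE)
λ = (6.626 × 10^-34 J·s) / √(2 × 9.11 × 10^-31 kg × 2.013 × 10^-16 J)
λ = 3.46 × 10^-11 m

Comparison:
- Atomic scale (10⁻¹⁰ m): λ is 0.35× this size
- Nuclear scale (10⁻¹⁵ m): λ is 3.5e+04× this size

The wavelength is between nuclear and atomic scales.

This wavelength is appropriate for probing atomic structure but too large for nuclear physics experiments.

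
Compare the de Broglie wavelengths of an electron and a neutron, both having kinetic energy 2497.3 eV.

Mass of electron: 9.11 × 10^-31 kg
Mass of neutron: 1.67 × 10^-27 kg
The electron has the longer wavelength.

Using λ = h/√(2mKE):

For electron: λ₁ = h/√(2m₁KE) = 2.45 × 10^-11 m
For neutron: λ₂ = h/√(2m₂KE) = 5.73 × 10^-13 m

Since λ ∝ 1/√m at constant kinetic energy, the lighter particle has the longer wavelength.

The electron has the longer de Broglie wavelength.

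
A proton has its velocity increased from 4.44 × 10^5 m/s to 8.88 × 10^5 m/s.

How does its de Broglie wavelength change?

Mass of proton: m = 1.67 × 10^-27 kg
The wavelength decreases by a factor of 2.

Using λ = h/(mv):

Initial wavelength: λ₁ = h/(mv₁) = 8.94 × 10^-13 m
Final wavelength: λ₂ = h/(mv₂) = 4.47 × 10^-13 m

Since λ ∝ 1/v, when velocity increases by a factor of 2, the wavelength decreases by a factor of 2.

λ₂/λ₁ = v₁/v₂ = 1/2

The wavelength decreases by a factor of 2.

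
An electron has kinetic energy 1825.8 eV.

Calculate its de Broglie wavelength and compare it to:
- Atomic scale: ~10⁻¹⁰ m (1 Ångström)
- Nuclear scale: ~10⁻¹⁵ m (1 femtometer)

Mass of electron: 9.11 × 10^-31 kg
λ = 2.87 × 10^-11 m, which is between nuclear and atomic scales.

Using λ = h/√(2mKE):

KE = 1825.8 eV = 2.925 × 10^-16 J

λ = h/√(2mKE)
λ = (6.626 × 10^-34 J·s) / √(2 × 9.11 × 10^-31 kg × 2.925 × 10^-16 J)
λ = 2.87 × 10^-11 m

Comparison:
- Atomic scale (10⁻¹⁰ m): λ is 0.29× this size
- Nuclear scale (10⁻¹⁵ m): λ is 2.9e+04× this size

The wavelength is between nuclear and atomic scales.

This wavelength is appropriate for probing atomic structure but too large for nuclear physics experiments.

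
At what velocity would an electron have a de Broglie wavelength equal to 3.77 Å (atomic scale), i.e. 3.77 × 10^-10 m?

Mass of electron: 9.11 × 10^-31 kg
1.93 × 10^6 m/s

From λ = h/(mv), solve for v:

v = h/(mλ)
v = (6.626 × 10^-34 J·s) / (9.11 × 10^-31 kg × 3.77 × 10^-10 m)
v = 1.93 × 10^6 m/s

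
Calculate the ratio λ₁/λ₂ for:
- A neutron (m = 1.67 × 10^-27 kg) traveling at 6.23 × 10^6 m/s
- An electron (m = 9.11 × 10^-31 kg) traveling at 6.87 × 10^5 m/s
λ₁/λ₂ = 6.02 × 10^-5

Using λ = h/(mv):

λ₁ = h/(m₁v₁) = 6.37 × 10^-14 m
λ₂ = h/(m₂v₂) = 1.06 × 10^-9 m

Ratio λ₁/λ₂ = (m₂v₂)/(m₁v₁)
         = (9.11 × 10^-31 kg × 6.87 × 10^5 m/s) / (1.67 × 10^-27 kg × 6.23 × 10^6 m/s)
         = 6.02 × 10^-5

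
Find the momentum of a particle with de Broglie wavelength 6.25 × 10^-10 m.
1.06 × 10^-24 kg·m/s

From the de Broglie relation λ = h/p, we solve for p:

p = h/λ
p = (6.626 × 10^-34 J·s) / (6.25 × 10^-10 m)
p = 1.06 × 10^-24 kg·m/s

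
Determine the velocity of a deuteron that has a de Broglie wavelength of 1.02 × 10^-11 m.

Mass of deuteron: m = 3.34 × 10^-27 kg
1.94 × 10^4 m/s

From the de Broglie relation λ = h/(mv), we solve for v:

v = h/(mλ)
v = (6.626 × 10^-34 J·s) / (3.34 × 10^-27 kg × 1.02 × 10^-11 m)
v = 1.94 × 10^4 m/s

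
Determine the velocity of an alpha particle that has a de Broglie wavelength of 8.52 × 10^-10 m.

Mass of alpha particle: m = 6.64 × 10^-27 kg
1.17 × 10^2 m/s

From the de Broglie relation λ = h/(mv), we solve for v:

v = h/(mλ)
v = (6.626 × 10^-34 J·s) / (6.64 × 10^-27 kg × 8.52 × 10^-10 m)
v = 1.17 × 10^2 m/s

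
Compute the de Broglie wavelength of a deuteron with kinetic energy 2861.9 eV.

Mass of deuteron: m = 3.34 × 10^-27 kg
3.79 × 10^-13 m

Using λ = h/√(2mKE):

First convert KE to Joules: KE = 2861.9 eV = 4.585 × 10^-16 J

λ = h/√(2mKE)
λ = (6.626 × 10^-34 J·s) / √(2 × 3.34 × 10^-27 kg × 4.585 × 10^-16 J)
λ = 3.79 × 10^-13 m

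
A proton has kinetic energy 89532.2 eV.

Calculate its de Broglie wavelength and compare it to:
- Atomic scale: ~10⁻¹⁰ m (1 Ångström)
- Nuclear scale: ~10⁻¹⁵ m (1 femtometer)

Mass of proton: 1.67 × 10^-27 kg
λ = 9.57 × 10^-14 m, which is between nuclear and atomic scales.

Using λ = h/√(2mKE):

KE = 89532.2 eV = 1.434 × 10^-14 J

λ = h/√(2mKE)
λ = (6.626 × 10^-34 J·s) / √(2 × 1.67 × 10^-27 kg × 1.434 × 10^-14 J)
λ = 9.57 × 10^-14 m

Comparison:
- Atomic scale (10⁻¹⁰ m): λ is 0.00096× this size
- Nuclear scale (10⁻¹⁵ m): λ is 96× this size

The wavelength is between nuclear and atomic scales.

This wavelength is appropriate for probing atomic structure but too large for nuclear physics experiments.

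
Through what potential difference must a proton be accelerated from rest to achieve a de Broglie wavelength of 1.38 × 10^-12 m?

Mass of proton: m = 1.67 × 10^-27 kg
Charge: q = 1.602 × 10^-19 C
431 V

From λ = h/√(2mqV), we solve for V:

λ² = h²/(2mqV)
V = h²/(2mqλ²)
V = (6.626 × 10^-34 J·s)² / (2 × 1.67 × 10^-27 kg × 1.602 × 10^-19 C × (1.38 × 10^-12 m)²)
V = 431 V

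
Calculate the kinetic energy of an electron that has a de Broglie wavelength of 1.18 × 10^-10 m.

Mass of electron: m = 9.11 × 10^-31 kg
1.73 × 10^-17 J (or 108 eV)

From λ = h/√(2mKE), we solve for KE:

λ² = h²/(2mKE)
KE = h²/(2mλ²)
KE = (6.626 × 10^-34 J·s)² / (2 × 9.11 × 10^-31 kg × (1.18 × 10^-10 m)²)
KE = 1.73 × 10^-17 J
KE = 108 eV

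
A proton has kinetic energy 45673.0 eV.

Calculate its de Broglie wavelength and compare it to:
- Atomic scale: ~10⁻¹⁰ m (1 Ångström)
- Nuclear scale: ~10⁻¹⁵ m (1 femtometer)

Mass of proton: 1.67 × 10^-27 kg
λ = 1.34 × 10^-13 m, which is between nuclear and atomic scales.

Using λ = h/√(2mKE):

KE = 45673.0 eV = 7.318 × 10^-15 J

λ = h/√(2mKE)
λ = (6.626 × 10^-34 J·s) / √(2 × 1.67 × 10^-27 kg × 7.318 × 10^-15 J)
λ = 1.34 × 10^-13 m

Comparison:
- Atomic scale (10⁻¹⁰ m): λ is 0.0013× this size
- Nuclear scale (10⁻¹⁵ m): λ is 1.3e+02× this size

The wavelength is between nuclear and atomic scales.

This wavelength is appropriate for probing atomic structure but too large for nuclear physics experiments.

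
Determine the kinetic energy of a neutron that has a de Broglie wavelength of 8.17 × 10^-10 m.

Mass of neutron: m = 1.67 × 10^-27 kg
1.97 × 10^-22 J (or 1.23 × 10^-3 eV)

From λ = h/√(2mKE), we solve for KE:

λ² = h²/(2mKE)
KE = h²/(2mλ²)
KE = (6.626 × 10^-34 J·s)² / (2 × 1.67 × 10^-27 kg × (8.17 × 10^-10 m)²)
KE = 1.97 × 10^-22 J
KE = 1.23 × 10^-3 eV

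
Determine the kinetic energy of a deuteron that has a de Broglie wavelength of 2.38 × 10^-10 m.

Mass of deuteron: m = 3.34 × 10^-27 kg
1.16 × 10^-21 J (or 7.24 × 10^-3 eV)

From λ = h/√(2mKE), we solve for KE:

λ² = h²/(2mKE)
KE = h²/(2mλ²)
KE = (6.626 × 10^-34 J·s)² / (2 × 3.34 × 10^-27 kg × (2.38 × 10^-10 m)²)
KE = 1.16 × 10^-21 J
KE = 7.24 × 10^-3 eV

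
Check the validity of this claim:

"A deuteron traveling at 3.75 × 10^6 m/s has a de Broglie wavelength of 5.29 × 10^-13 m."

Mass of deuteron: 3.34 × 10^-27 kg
False

The claim is incorrect.

Using λ = h/(mv):
λ = (6.626 × 10^-34 J·s) / (3.34 × 10^-27 kg × 3.75 × 10^6 m/s)
λ = 5.29 × 10^-14 m

The actual wavelength differs from the claimed 5.29 × 10^-13 m.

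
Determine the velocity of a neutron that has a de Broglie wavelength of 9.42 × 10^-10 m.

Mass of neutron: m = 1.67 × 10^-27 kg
4.21 × 10^2 m/s

From the de Broglie relation λ = h/(mv), we solve for v:

v = h/(mλ)
v = (6.626 × 10^-34 J·s) / (1.67 × 10^-27 kg × 9.42 × 10^-10 m)
v = 4.21 × 10^2 m/s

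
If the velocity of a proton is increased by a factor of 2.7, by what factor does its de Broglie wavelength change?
The wavelength decreases by a factor of 2.7.

From λ = h/(mv), the wavelength is inversely proportional to velocity:

λ ∝ 1/v

If v → 2.7v, then λ → λ/2.7

When velocity is increased by a factor of 2.7, the wavelength decreases by a factor of 2.7.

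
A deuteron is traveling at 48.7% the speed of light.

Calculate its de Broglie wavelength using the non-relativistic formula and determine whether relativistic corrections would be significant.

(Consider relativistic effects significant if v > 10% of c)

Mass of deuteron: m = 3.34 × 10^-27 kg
Yes, relativistic corrections are needed.

Using the non-relativistic de Broglie formula λ = h/(mv):

v = 48.7% × c = 1.460 × 10^8 m/s

λ = h/(mv)
λ = (6.626 × 10^-34 J·s) / (3.34 × 10^-27 kg × 1.460 × 10^8 m/s)
λ = 1.36 × 10^-15 m

Since v = 48.7% of c > 10% of c, relativistic corrections ARE significant and the actual wavelength would differ from this non-relativistic estimate.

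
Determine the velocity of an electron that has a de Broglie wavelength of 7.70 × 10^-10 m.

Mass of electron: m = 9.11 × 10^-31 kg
9.45 × 10^5 m/s

From the de Broglie relation λ = h/(mv), we solve for v:

v = h/(mλ)
v = (6.626 × 10^-34 J·s) / (9.11 × 10^-31 kg × 7.70 × 10^-10 m)
v = 9.45 × 10^5 m/s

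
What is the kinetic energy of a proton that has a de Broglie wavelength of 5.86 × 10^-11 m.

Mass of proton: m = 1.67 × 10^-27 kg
3.83 × 10^-20 J (or 0.239 eV)

From λ = h/√(2mKE), we solve for KE:

λ² = h²/(2mKE)
KE = h²/(2mλ²)
KE = (6.626 × 10^-34 J·s)² / (2 × 1.67 × 10^-27 kg × (5.86 × 10^-11 m)²)
KE = 3.83 × 10^-20 J
KE = 0.239 eV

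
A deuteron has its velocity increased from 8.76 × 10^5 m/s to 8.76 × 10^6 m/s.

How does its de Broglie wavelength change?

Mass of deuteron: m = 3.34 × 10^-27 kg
The wavelength decreases by a factor of 10.

Using λ = h/(mv):

Initial wavelength: λ₁ = h/(mv₁) = 2.26 × 10^-13 m
Final wavelength: λ₂ = h/(mv₂) = 2.26 × 10^-14 m

Since λ ∝ 1/v, when velocity increases by a factor of 10, the wavelength decreases by a factor of 10.

λ₂/λ₁ = v₁/v₂ = 1/10

The wavelength decreases by a factor of 10.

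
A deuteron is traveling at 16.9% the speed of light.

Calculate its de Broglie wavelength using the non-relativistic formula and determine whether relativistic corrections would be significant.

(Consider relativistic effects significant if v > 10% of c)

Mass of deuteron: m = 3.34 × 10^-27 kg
Yes, relativistic corrections are needed.

Using the non-relativistic de Broglie formula λ = h/(mv):

v = 16.9% × c = 5.066 × 10^7 m/s

λ = h/(mv)
λ = (6.626 × 10^-34 J·s) / (3.34 × 10^-27 kg × 5.066 × 10^7 m/s)
λ = 3.92 × 10^-15 m

Since v = 16.9% of c > 10% of c, relativistic corrections ARE significant and the actual wavelength would differ from this non-relativistic estimate.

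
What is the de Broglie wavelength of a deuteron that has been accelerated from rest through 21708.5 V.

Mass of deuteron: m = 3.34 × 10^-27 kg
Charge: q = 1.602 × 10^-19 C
1.37 × 10^-13 m

When a particle is accelerated through voltage V, it gains kinetic energy KE = qV.

The de Broglie wavelength is then λ = h/√(2mqV):

λ = h/√(2mqV)
λ = (6.626 × 10^-34 J·s) / √(2 × 3.34 × 10^-27 kg × 1.602 × 10^-19 C × 21708.5 V)
λ = 1.37 × 10^-13 m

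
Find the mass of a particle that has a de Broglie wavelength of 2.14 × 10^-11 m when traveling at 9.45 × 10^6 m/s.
3.28 × 10^-30 kg

From the de Broglie relation λ = h/(mv), we solve for m:

m = h/(λv)
m = (6.626 × 10^-34 J·s) / (2.14 × 10^-11 m × 9.45 × 10^6 m/s)
m = 3.28 × 10^-30 kg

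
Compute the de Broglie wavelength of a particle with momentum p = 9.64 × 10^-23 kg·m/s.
6.87 × 10^-12 m

Using the de Broglie relation λ = h/p:

λ = h/p
λ = (6.626 × 10^-34 J·s) / (9.64 × 10^-23 kg·m/s)
λ = 6.87 × 10^-12 m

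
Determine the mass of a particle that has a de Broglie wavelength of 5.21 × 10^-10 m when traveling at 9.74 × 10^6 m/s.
1.31 × 10^-31 kg

From the de Broglie relation λ = h/(mv), we solve for m:

m = h/(λv)
m = (6.626 × 10^-34 J·s) / (5.21 × 10^-10 m × 9.74 × 10^6 m/s)
m = 1.31 × 10^-31 kg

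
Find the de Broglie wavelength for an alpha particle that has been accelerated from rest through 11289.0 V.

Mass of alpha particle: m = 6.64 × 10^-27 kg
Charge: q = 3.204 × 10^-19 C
9.56 × 10^-14 m

When a particle is accelerated through voltage V, it gains kinetic energy KE = qV.

The de Broglie wavelength is then λ = h/√(2mqV):

λ = h/√(2mqV)
λ = (6.626 × 10^-34 J·s) / √(2 × 6.64 × 10^-27 kg × 3.204 × 10^-19 C × 11289.0 V)
λ = 9.56 × 10^-14 m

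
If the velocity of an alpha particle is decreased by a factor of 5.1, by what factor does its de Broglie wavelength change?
The wavelength increases by a factor of 5.1.

From λ = h/(mv), the wavelength is inversely proportional to velocity:

λ ∝ 1/v

If v → v/5.1, then λ → 5.1λ

When velocity is decreased by a factor of 5.1, the wavelength increases by a factor of 5.1.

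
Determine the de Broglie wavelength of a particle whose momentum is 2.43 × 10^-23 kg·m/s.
2.73 × 10^-11 m

Using the de Broglie relation λ = h/p:

λ = h/p
λ = (6.626 × 10^-34 J·s) / (2.43 × 10^-23 kg·m/s)
λ = 2.73 × 10^-11 m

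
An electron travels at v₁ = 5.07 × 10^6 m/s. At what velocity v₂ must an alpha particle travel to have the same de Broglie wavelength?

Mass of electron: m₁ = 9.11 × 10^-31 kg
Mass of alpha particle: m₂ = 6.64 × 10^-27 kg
v₂ = 6.96 × 10^2 m/s

For equal de Broglie wavelengths: λ₁ = λ₂

h/(m₁v₁) = h/(m₂v₂)
m₁v₁ = m₂v₂
v₂ = v₁ · (m₁/m₂)

v₂ = 5.07 × 10^6 m/s × (9.11 × 10^-31 kg / 6.64 × 10^-27 kg)
v₂ = 6.96 × 10^2 m/s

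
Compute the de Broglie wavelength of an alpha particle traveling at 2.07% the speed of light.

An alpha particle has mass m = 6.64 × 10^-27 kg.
1.61 × 10^-14 m

Using the de Broglie relation λ = h/(mv):

v = 2.07% × c = 6.206 × 10^6 m/s

λ = h/(mv)
λ = (6.626 × 10^-34 J·s) / (6.64 × 10^-27 kg × 6.206 × 10^6 m/s)
λ = 1.61 × 10^-14 m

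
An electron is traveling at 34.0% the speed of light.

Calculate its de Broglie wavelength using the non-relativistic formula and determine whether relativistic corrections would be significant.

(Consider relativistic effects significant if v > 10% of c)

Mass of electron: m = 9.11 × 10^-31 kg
Yes, relativistic corrections are needed.

Using the non-relativistic de Broglie formula λ = h/(mv):

v = 34.0% × c = 1.019 × 10^8 m/s

λ = h/(mv)
λ = (6.626 × 10^-34 J·s) / (9.11 × 10^-31 kg × 1.019 × 10^8 m/s)
λ = 7.14 × 10^-12 m

Since v = 34.0% of c > 10% of c, relativistic corrections ARE significant and the actual wavelength would differ from this non-relativistic estimate.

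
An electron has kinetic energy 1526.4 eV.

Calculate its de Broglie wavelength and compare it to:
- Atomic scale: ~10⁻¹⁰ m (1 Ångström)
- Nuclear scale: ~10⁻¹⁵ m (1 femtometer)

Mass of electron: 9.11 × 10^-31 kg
λ = 3.14 × 10^-11 m, which is between nuclear and atomic scales.

Using λ = h/√(2mKE):

KE = 1526.4 eV = 2.446 × 10^-16 J

λ = h/√(2mKE)
λ = (6.626 × 10^-34 J·s) / √(2 × 9.11 × 10^-31 kg × 2.446 × 10^-16 J)
λ = 3.14 × 10^-11 m

Comparison:
- Atomic scale (10⁻¹⁰ m): λ is 0.31× this size
- Nuclear scale (10⁻¹⁵ m): λ is 3.1e+04× this size

The wavelength is between nuclear and atomic scales.

This wavelength is appropriate for probing atomic structure but too large for nuclear physics experiments.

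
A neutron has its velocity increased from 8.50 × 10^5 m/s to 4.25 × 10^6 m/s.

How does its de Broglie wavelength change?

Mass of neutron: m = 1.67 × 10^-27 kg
The wavelength decreases by a factor of 5.

Using λ = h/(mv):

Initial wavelength: λ₁ = h/(mv₁) = 4.67 × 10^-13 m
Final wavelength: λ₂ = h/(mv₂) = 9.34 × 10^-14 m

Since λ ∝ 1/v, when velocity increases by a factor of 5, the wavelength decreases by a factor of 5.

λ₂/λ₁ = v₁/v₂ = 1/5

The wavelength decreases by a factor of 5.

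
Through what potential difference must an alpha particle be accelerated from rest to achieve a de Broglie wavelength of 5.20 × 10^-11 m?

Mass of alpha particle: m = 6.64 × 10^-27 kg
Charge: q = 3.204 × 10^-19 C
3.82 × 10^-2 V

From λ = h/√(2mqV), we solve for V:

λ² = h²/(2mqV)
V = h²/(2mqλ²)
V = (6.626 × 10^-34 J·s)² / (2 × 6.64 × 10^-27 kg × 3.204 × 10^-19 C × (5.20 × 10^-11 m)²)
V = 3.82 × 10^-2 V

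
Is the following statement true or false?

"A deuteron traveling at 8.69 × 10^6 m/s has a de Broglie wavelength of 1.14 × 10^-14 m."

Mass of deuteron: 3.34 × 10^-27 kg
False

The claim is incorrect.

Using λ = h/(mv):
λ = (6.626 × 10^-34 J·s) / (3.34 × 10^-27 kg × 8.69 × 10^6 m/s)
λ = 2.28 × 10^-14 m

The actual wavelength differs from the claimed 1.14 × 10^-14 m.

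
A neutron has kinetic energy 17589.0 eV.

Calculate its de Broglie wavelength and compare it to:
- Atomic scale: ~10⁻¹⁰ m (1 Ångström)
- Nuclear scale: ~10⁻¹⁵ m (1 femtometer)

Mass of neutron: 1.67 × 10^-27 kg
λ = 2.16 × 10^-13 m, which is between nuclear and atomic scales.

Using λ = h/√(2mKE):

KE = 17589.0 eV = 2.818 × 10^-15 J

λ = h/√(2mKE)
λ = (6.626 × 10^-34 J·s) / √(2 × 1.67 × 10^-27 kg × 2.818 × 10^-15 J)
λ = 2.16 × 10^-13 m

Comparison:
- Atomic scale (10⁻¹⁰ m): λ is 0.0022× this size
- Nuclear scale (10⁻¹⁵ m): λ is 2.2e+02× this size

The wavelength is between nuclear and atomic scales.

This wavelength is appropriate for probing atomic structure but too large for nuclear physics experiments.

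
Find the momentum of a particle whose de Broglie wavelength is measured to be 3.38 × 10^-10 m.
1.96 × 10^-24 kg·m/s

From the de Broglie relation λ = h/p, we solve for p:

p = h/λ
p = (6.626 × 10^-34 J·s) / (3.38 × 10^-10 m)
p = 1.96 × 10^-24 kg·m/s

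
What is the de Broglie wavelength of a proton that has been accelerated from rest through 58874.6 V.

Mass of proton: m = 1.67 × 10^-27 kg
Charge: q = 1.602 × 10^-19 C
1.18 × 10^-13 m

When a particle is accelerated through voltage V, it gains kinetic energy KE = qV.

The de Broglie wavelength is then λ = h/√(2mqV):

λ = h/√(2mqV)
λ = (6.626 × 10^-34 J·s) / √(2 × 1.67 × 10^-27 kg × 1.602 × 10^-19 C × 58874.6 V)
λ = 1.18 × 10^-13 m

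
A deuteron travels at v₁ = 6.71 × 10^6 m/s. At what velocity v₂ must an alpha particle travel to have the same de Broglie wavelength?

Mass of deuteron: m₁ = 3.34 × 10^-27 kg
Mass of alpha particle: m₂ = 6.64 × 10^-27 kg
v₂ = 3.38 × 10^6 m/s

For equal de Broglie wavelengths: λ₁ = λ₂

h/(m₁v₁) = h/(m₂v₂)
m₁v₁ = m₂v₂
v₂ = v₁ · (m₁/m₂)

v₂ = 6.71 × 10^6 m/s × (3.34 × 10^-27 kg / 6.64 × 10^-27 kg)
v₂ = 3.38 × 10^6 m/s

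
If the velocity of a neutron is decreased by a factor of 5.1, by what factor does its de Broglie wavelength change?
The wavelength increases by a factor of 5.1.

From λ = h/(mv), the wavelength is inversely proportional to velocity:

λ ∝ 1/v

If v → v/5.1, then λ → 5.1λ

When velocity is decreased by a factor of 5.1, the wavelength increases by a factor of 5.1.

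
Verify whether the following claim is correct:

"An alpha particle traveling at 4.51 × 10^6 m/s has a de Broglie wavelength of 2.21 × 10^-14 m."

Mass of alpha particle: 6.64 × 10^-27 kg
True

The claim is correct.

Using λ = h/(mv):
λ = (6.626 × 10^-34 J·s) / (6.64 × 10^-27 kg × 4.51 × 10^6 m/s)
λ = 2.21 × 10^-14 m

This matches the claimed value.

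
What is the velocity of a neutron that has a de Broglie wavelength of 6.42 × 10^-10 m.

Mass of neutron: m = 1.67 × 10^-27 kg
6.18 × 10^2 m/s

From the de Broglie relation λ = h/(mv), we solve for v:

v = h/(mλ)
v = (6.626 × 10^-34 J·s) / (1.67 × 10^-27 kg × 6.42 × 10^-10 m)
v = 6.18 × 10^2 m/s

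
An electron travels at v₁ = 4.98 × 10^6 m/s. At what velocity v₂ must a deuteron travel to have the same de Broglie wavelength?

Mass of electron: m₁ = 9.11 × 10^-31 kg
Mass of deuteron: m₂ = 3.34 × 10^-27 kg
v₂ = 1.36 × 10^3 m/s

For equal de Broglie wavelengths: λ₁ = λ₂

h/(m₁v₁) = h/(m₂v₂)
m₁v₁ = m₂v₂
v₂ = v₁ · (m₁/m₂)

v₂ = 4.98 × 10^6 m/s × (9.11 × 10^-31 kg / 3.34 × 10^-27 kg)
v₂ = 1.36 × 10^3 m/s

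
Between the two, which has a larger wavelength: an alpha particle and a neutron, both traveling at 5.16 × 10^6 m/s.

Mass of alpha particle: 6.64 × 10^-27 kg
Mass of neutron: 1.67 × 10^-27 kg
The neutron has the longer wavelength.

Using λ = h/(mv), since both particles have the same velocity, the wavelength depends only on mass.

For alpha particle: λ₁ = h/(m₁v) = 1.93 × 10^-14 m
For neutron: λ₂ = h/(m₂v) = 7.69 × 10^-14 m

Since λ ∝ 1/m at constant velocity, the lighter particle has the longer wavelength.

The neutron has the longer de Broglie wavelength.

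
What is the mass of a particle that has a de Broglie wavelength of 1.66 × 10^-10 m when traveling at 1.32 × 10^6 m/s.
3.02 × 10^-30 kg

From the de Broglie relation λ = h/(mv), we solve for m:

m = h/(λv)
m = (6.626 × 10^-34 J·s) / (1.66 × 10^-10 m × 1.32 × 10^6 m/s)
m = 3.02 × 10^-30 kg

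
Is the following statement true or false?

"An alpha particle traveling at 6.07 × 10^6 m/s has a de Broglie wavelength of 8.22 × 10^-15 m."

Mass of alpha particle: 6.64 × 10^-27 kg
False

The claim is incorrect.

Using λ = h/(mv):
λ = (6.626 × 10^-34 J·s) / (6.64 × 10^-27 kg × 6.07 × 10^6 m/s)
λ = 1.64 × 10^-14 m

The actual wavelength differs from the claimed 8.22 × 10^-15 m.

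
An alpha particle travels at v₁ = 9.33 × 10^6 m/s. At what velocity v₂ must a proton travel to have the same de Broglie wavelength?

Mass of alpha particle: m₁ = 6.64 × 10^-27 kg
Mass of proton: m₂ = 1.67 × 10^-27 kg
v₂ = 3.71 × 10^7 m/s

For equal de Broglie wavelengths: λ₁ = λ₂

h/(m₁v₁) = h/(m₂v₂)
m₁v₁ = m₂v₂
v₂ = v₁ · (m₁/m₂)

v₂ = 9.33 × 10^6 m/s × (6.64 × 10^-27 kg / 1.67 × 10^-27 kg)
v₂ = 3.71 × 10^7 m/s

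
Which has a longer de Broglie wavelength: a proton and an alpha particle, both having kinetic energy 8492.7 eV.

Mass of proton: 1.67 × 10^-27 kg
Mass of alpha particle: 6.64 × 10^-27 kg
The proton has the longer wavelength.

Using λ = h/√(2mKE):

For proton: λ₁ = h/√(2m₁KE) = 3.11 × 10^-13 m
For alpha particle: λ₂ = h/√(2m₂KE) = 1.56 × 10^-13 m

Since λ ∝ 1/√m at constant kinetic energy, the lighter particle has the longer wavelength.

The proton has the longer de Broglie wavelength.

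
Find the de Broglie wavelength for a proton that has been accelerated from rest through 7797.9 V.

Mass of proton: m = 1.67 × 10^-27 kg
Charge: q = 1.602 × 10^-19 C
3.24 × 10^-13 m

When a particle is accelerated through voltage V, it gains kinetic energy KE = qV.

The de Broglie wavelength is then λ = h/√(2mqV):

λ = h/√(2mqV)
λ = (6.626 × 10^-34 J·s) / √(2 × 1.67 × 10^-27 kg × 1.602 × 10^-19 C × 7797.9 V)
λ = 3.24 × 10^-13 m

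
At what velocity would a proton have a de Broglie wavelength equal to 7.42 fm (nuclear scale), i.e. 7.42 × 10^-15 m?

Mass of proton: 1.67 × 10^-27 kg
5.35 × 10^7 m/s

From λ = h/(mv), solve for v:

v = h/(mλ)
v = (6.626 × 10^-34 J·s) / (1.67 × 10^-27 kg × 7.42 × 10^-15 m)
v = 5.35 × 10^7 m/s

Note: This velocity is 17.8% of the speed of light, so relativistic corrections would be needed for a more accurate calculation.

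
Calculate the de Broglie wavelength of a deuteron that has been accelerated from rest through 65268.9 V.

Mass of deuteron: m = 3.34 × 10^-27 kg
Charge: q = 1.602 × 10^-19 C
7.93 × 10^-14 m

When a particle is accelerated through voltage V, it gains kinetic energy KE = qV.

The de Broglie wavelength is then λ = h/√(2mqV):

λ = h/√(2mqV)
λ = (6.626 × 10^-34 J·s) / √(2 × 3.34 × 10^-27 kg × 1.602 × 10^-19 C × 65268.9 V)
λ = 7.93 × 10^-14 m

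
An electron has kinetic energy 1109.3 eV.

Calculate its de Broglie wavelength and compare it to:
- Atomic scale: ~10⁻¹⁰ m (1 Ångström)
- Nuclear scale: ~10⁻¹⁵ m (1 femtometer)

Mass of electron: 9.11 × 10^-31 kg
λ = 3.68 × 10^-11 m, which is between nuclear and atomic scales.

Using λ = h/√(2mKE):

KE = 1109.3 eV = 1.777 × 10^-16 J

λ = h/√(2mKE)
λ = (6.626 × 10^-34 J·s) / √(2 × 9.11 × 10^-31 kg × 1.777 × 10^-16 J)
λ = 3.68 × 10^-11 m

Comparison:
- Atomic scale (10⁻¹⁰ m): λ is 0.37× this size
- Nuclear scale (10⁻¹⁵ m): λ is 3.7e+04× this size

The wavelength is between nuclear and atomic scales.

This wavelength is appropriate for probing atomic structure but too large for nuclear physics experiments.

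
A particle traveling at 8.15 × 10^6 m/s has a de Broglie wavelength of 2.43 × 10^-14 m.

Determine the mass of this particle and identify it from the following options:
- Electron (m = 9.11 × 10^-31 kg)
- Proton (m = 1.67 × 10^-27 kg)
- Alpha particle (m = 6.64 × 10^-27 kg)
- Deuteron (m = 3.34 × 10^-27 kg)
The particle is a deuteron.

From λ = h/(mv), solve for mass:

m = h/(λv)
m = (6.626 × 10^-34 J·s) / (2.43 × 10^-14 m × 8.15 × 10^6 m/s)
m = 3.35 × 10^-27 kg

Comparing with the listed masses, this is closest to a deuteron.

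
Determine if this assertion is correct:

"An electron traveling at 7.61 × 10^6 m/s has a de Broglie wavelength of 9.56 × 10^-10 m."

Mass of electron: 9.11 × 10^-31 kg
False

The claim is incorrect.

Using λ = h/(mv):
λ = (6.626 × 10^-34 J·s) / (9.11 × 10^-31 kg × 7.61 × 10^6 m/s)
λ = 9.56 × 10^-11 m

The actual wavelength differs from the claimed 9.56 × 10^-10 m.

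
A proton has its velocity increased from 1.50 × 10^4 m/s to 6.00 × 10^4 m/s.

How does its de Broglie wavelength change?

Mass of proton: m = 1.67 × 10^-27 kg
The wavelength decreases by a factor of 4.

Using λ = h/(mv):

Initial wavelength: λ₁ = h/(mv₁) = 2.65 × 10^-11 m
Final wavelength: λ₂ = h/(mv₂) = 6.61 × 10^-12 m

Since λ ∝ 1/v, when velocity increases by a factor of 4, the wavelength decreases by a factor of 4.

λ₂/λ₁ = v₁/v₂ = 1/4

The wavelength decreases by a factor of 4.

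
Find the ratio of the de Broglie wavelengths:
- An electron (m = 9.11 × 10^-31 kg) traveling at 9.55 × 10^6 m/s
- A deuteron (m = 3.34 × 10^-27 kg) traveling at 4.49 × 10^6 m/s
λ₁/λ₂ = 1.72 × 10^3

Using λ = h/(mv):

λ₁ = h/(m₁v₁) = 7.62 × 10^-11 m
λ₂ = h/(m₂v₂) = 4.42 × 10^-14 m

Ratio λ₁/λ₂ = (m₂v₂)/(m₁v₁)
         = (3.34 × 10^-27 kg × 4.49 × 10^6 m/s) / (9.11 × 10^-31 kg × 9.55 × 10^6 m/s)
         = 1.72 × 10^3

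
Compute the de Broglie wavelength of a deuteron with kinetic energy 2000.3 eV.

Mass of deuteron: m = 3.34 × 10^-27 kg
4.53 × 10^-13 m

Using λ = h/√(2mKE):

First convert KE to Joules: KE = 2000.3 eV = 3.205 × 10^-16 J

λ = h/√(2mKE)
λ = (6.626 × 10^-34 J·s) / √(2 × 3.34 × 10^-27 kg × 3.205 × 10^-16 J)
λ = 4.53 × 10^-13 m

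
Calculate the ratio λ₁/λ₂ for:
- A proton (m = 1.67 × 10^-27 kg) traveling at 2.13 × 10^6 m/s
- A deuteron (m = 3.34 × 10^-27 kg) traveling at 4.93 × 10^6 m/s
λ₁/λ₂ = 4.63

Using λ = h/(mv):

λ₁ = h/(m₁v₁) = 1.86 × 10^-13 m
λ₂ = h/(m₂v₂) = 4.02 × 10^-14 m

Ratio λ₁/λ₂ = (m₂v₂)/(m₁v₁)
         = (3.34 × 10^-27 kg × 4.93 × 10^6 m/s) / (1.67 × 10^-27 kg × 2.13 × 10^6 m/s)
         = 4.63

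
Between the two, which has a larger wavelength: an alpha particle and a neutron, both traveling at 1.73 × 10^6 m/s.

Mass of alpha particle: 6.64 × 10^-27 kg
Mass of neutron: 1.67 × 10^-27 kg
The neutron has the longer wavelength.

Using λ = h/(mv), since both particles have the same velocity, the wavelength depends only on mass.

For alpha particle: λ₁ = h/(m₁v) = 5.77 × 10^-14 m
For neutron: λ₂ = h/(m₂v) = 2.29 × 10^-13 m

Since λ ∝ 1/m at constant velocity, the lighter particle has the longer wavelength.

The neutron has the longer de Broglie wavelength.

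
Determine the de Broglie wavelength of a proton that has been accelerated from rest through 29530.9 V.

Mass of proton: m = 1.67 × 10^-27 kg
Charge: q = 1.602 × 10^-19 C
1.67 × 10^-13 m

When a particle is accelerated through voltage V, it gains kinetic energy KE = qV.

The de Broglie wavelength is then λ = h/√(2mqV):

λ = h/√(2mqV)
λ = (6.626 × 10^-34 J·s) / √(2 × 1.67 × 10^-27 kg × 1.602 × 10^-19 C × 29530.9 V)
λ = 1.67 × 10^-13 m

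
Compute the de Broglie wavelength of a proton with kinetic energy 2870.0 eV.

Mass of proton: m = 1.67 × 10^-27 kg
5.35 × 10^-13 m

Using λ = h/√(2mKE):

First convert KE to Joules: KE = 2870.0 eV = 4.598 × 10^-16 J

λ = h/√(2mKE)
λ = (6.626 × 10^-34 J·s) / √(2 × 1.67 × 10^-27 kg × 4.598 × 10^-16 J)
λ = 5.35 × 10^-13 m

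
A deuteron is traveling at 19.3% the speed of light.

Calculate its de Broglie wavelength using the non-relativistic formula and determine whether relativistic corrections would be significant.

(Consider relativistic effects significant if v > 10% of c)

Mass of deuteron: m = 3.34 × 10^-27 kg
Yes, relativistic corrections are needed.

Using the non-relativistic de Broglie formula λ = h/(mv):

v = 19.3% × c = 5.786 × 10^7 m/s

λ = h/(mv)
λ = (6.626 × 10^-34 J·s) / (3.34 × 10^-27 kg × 5.786 × 10^7 m/s)
λ = 3.43 × 10^-15 m

Since v = 19.3% of c > 10% of c, relativistic corrections ARE significant and the actual wavelength would differ from this non-relativistic estimate.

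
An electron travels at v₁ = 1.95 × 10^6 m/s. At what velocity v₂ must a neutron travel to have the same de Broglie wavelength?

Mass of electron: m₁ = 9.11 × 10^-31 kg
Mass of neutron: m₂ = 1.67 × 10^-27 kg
v₂ = 1.06 × 10^3 m/s

For equal de Broglie wavelengths: λ₁ = λ₂

h/(m₁v₁) = h/(m₂v₂)
m₁v₁ = m₂v₂
v₂ = v₁ · (m₁/m₂)

v₂ = 1.95 × 10^6 m/s × (9.11 × 10^-31 kg / 1.67 × 10^-27 kg)
v₂ = 1.06 × 10^3 m/s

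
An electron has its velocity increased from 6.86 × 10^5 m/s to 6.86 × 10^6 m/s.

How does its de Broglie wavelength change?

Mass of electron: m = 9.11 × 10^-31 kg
The wavelength decreases by a factor of 10.

Using λ = h/(mv):

Initial wavelength: λ₁ = h/(mv₁) = 1.06 × 10^-9 m
Final wavelength: λ₂ = h/(mv₂) = 1.06 × 10^-10 m

Since λ ∝ 1/v, when velocity increases by a factor of 10, the wavelength decreases by a factor of 10.

λ₂/λ₁ = v₁/v₂ = 1/10

The wavelength decreases by a factor of 10.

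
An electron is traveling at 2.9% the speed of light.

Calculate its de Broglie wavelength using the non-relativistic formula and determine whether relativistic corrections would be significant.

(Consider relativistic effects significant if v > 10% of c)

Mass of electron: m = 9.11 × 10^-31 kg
No, relativistic corrections are not needed.

Using the non-relativistic de Broglie formula λ = h/(mv):

v = 2.9% × c = 8.694 × 10^6 m/s

λ = h/(mv)
λ = (6.626 × 10^-34 J·s) / (9.11 × 10^-31 kg × 8.694 × 10^6 m/s)
λ = 8.37 × 10^-11 m

Since v = 2.9% of c < 10% of c, relativistic corrections are NOT significant and this non-relativistic result is a good approximation.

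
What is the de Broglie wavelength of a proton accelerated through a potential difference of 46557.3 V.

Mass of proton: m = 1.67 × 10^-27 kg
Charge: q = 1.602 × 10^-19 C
1.33 × 10^-13 m

When a particle is accelerated through voltage V, it gains kinetic energy KE = qV.

The de Broglie wavelength is then λ = h/√(2mqV):

λ = h/√(2mqV)
λ = (6.626 × 10^-34 J·s) / √(2 × 1.67 × 10^-27 kg × 1.602 × 10^-19 C × 46557.3 V)
λ = 1.33 × 10^-13 m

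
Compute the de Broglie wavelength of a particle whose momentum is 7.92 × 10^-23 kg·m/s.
8.37 × 10^-12 m

Using the de Broglie relation λ = h/p:

λ = h/p
λ = (6.626 × 10^-34 J·s) / (7.92 × 10^-23 kg·m/s)
λ = 8.37 × 10^-12 m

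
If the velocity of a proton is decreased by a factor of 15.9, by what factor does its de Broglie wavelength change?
The wavelength increases by a factor of 15.9.

From λ = h/(mv), the wavelength is inversely proportional to velocity:

λ ∝ 1/v

If v → v/15.9, then λ → 15.9λ

When velocity is decreased by a factor of 15.9, the wavelength increases by a factor of 15.9.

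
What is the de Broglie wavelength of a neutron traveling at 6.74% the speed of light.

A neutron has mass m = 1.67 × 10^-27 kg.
1.96 × 10^-14 m

Using the de Broglie relation λ = h/(mv):

v = 6.74% × c = 2.021 × 10^7 m/s

λ = h/(mv)
λ = (6.626 × 10^-34 J·s) / (1.67 × 10^-27 kg × 2.021 × 10^7 m/s)
λ = 1.96 × 10^-14 m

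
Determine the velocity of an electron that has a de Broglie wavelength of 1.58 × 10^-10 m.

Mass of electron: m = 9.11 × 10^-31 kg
4.60 × 10^6 m/s

From the de Broglie relation λ = h/(mv), we solve for v:

v = h/(mλ)
v = (6.626 × 10^-34 J·s) / (9.11 × 10^-31 kg × 1.58 × 10^-10 m)
v = 4.60 × 10^6 m/s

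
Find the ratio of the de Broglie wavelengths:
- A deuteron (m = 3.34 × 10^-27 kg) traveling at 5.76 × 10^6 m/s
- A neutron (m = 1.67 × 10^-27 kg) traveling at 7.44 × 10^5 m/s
λ₁/λ₂ = 0.0646

Using λ = h/(mv):

λ₁ = h/(m₁v₁) = 3.44 × 10^-14 m
λ₂ = h/(m₂v₂) = 5.33 × 10^-13 m

Ratio λ₁/λ₂ = (m₂v₂)/(m₁v₁)
         = (1.67 × 10^-27 kg × 7.44 × 10^5 m/s) / (3.34 × 10^-27 kg × 5.76 × 10^6 m/s)
         = 0.0646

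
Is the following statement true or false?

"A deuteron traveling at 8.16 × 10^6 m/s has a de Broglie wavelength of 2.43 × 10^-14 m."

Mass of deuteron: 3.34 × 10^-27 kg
True

The claim is correct.

Using λ = h/(mv):
λ = (6.626 × 10^-34 J·s) / (3.34 × 10^-27 kg × 8.16 × 10^6 m/s)
λ = 2.43 × 10^-14 m

This matches the claimed value.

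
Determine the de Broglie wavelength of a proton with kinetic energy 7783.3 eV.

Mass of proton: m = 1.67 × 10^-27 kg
3.25 × 10^-13 m

Using λ = h/√(2mKE):

First convert KE to Joules: KE = 7783.3 eV = 1.247 × 10^-15 J

λ = h/√(2mKE)
λ = (6.626 × 10^-34 J·s) / √(2 × 1.67 × 10^-27 kg × 1.247 × 10^-15 J)
λ = 3.25 × 10^-13 m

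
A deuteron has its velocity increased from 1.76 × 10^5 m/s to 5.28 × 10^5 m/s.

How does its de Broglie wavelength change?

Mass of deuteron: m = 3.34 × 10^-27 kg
The wavelength decreases by a factor of 3.

Using λ = h/(mv):

Initial wavelength: λ₁ = h/(mv₁) = 1.13 × 10^-12 m
Final wavelength: λ₂ = h/(mv₂) = 3.76 × 10^-13 m

Since λ ∝ 1/v, when velocity increases by a factor of 3, the wavelength decreases by a factor of 3.

λ₂/λ₁ = v₁/v₂ = 1/3

The wavelength decreases by a factor of 3.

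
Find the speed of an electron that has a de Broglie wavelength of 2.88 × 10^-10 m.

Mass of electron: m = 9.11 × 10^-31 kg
2.53 × 10^6 m/s

From the de Broglie relation λ = h/(mv), we solve for v:

v = h/(mλ)
v = (6.626 × 10^-34 J·s) / (9.11 × 10^-31 kg × 2.88 × 10^-10 m)
v = 2.53 × 10^6 m/s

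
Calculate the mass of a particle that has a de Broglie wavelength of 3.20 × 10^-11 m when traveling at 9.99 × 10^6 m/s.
2.07 × 10^-30 kg

From the de Broglie relation λ = h/(mv), we solve for m:

m = h/(λv)
m = (6.626 × 10^-34 J·s) / (3.20 × 10^-11 m × 9.99 × 10^6 m/s)
m = 2.07 × 10^-30 kg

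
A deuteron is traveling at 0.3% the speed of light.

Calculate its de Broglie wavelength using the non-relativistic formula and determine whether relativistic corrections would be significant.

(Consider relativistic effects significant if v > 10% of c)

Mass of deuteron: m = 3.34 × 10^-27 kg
No, relativistic corrections are not needed.

Using the non-relativistic de Broglie formula λ = h/(mv):

v = 0.3% × c = 8.994 × 10^5 m/s

λ = h/(mv)
λ = (6.626 × 10^-34 J·s) / (3.34 × 10^-27 kg × 8.994 × 10^5 m/s)
λ = 2.21 × 10^-13 m

Since v = 0.3% of c < 10% of c, relativistic corrections are NOT significant and this non-relativistic result is a good approximation.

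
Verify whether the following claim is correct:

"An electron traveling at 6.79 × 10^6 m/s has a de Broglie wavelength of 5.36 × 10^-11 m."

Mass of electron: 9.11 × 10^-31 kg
False

The claim is incorrect.

Using λ = h/(mv):
λ = (6.626 × 10^-34 J·s) / (9.11 × 10^-31 kg × 6.79 × 10^6 m/s)
λ = 1.07 × 10^-10 m

The actual wavelength differs from the claimed 5.36 × 10^-11 m.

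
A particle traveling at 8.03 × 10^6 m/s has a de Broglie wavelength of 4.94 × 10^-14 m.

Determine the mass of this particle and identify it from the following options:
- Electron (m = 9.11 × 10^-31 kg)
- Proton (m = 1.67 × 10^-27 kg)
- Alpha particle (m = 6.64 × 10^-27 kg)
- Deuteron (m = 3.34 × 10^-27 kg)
The particle is a proton.

From λ = h/(mv), solve for mass:

m = h/(λv)
m = (6.626 × 10^-34 J·s) / (4.94 × 10^-14 m × 8.03 × 10^6 m/s)
m = 1.67 × 10^-27 kg

Comparing with the listed masses, this is closest to a proton.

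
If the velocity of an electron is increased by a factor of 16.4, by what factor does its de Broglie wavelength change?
The wavelength decreases by a factor of 16.4.

From λ = h/(mv), the wavelength is inversely proportional to velocity:

λ ∝ 1/v

If v → 16.4v, then λ → λ/16.4

When velocity is increased by a factor of 16.4, the wavelength decreases by a factor of 16.4.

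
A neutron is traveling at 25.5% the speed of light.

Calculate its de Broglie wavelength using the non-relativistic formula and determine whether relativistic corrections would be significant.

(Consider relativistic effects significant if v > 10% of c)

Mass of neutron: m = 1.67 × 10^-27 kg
Yes, relativistic corrections are needed.

Using the non-relativistic de Broglie formula λ = h/(mv):

v = 25.5% × c = 7.645 × 10^7 m/s

λ = h/(mv)
λ = (6.626 × 10^-34 J·s) / (1.67 × 10^-27 kg × 7.645 × 10^7 m/s)
λ = 5.19 × 10^-15 m

Since v = 25.5% of c > 10% of c, relativistic corrections ARE significant and the actual wavelength would differ from this non-relativistic estimate.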